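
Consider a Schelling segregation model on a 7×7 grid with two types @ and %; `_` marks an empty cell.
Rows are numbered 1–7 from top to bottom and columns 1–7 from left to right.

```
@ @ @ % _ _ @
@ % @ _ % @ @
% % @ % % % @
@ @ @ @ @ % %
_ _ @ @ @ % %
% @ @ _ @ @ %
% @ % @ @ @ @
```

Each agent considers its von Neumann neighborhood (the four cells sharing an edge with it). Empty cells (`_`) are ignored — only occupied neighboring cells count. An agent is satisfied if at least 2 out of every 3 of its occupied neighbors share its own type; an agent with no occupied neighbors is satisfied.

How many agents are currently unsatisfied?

22

(1,1)@ 2/2 satisfied
(1,2)@ 2/3 satisfied
(1,3)@ 2/3 satisfied
(1,4)% 0/1 not
(1,7)@ 1/1 satisfied
(2,1)@ 1/3 not
(2,2)% 1/4 not
(2,3)@ 2/3 satisfied
(2,5)% 1/2 not
(2,6)@ 1/3 not
(2,7)@ 3/3 satisfied
(3,1)% 1/3 not
(3,2)% 2/4 not
(3,3)@ 2/4 not
(3,4)% 1/3 not
(3,5)% 3/4 satisfied
(3,6)% 2/4 not
(3,7)@ 1/3 not
(4,1)@ 1/2 not
(4,2)@ 2/3 satisfied
(4,3)@ 4/4 satisfied
(4,4)@ 3/4 satisfied
(4,5)@ 2/4 not
(4,6)% 3/4 satisfied
(4,7)% 2/3 satisfied
(5,3)@ 3/3 satisfied
(5,4)@ 3/3 satisfied
(5,5)@ 3/4 satisfied
(5,6)% 2/4 not
(5,7)% 3/3 satisfied
(6,1)% 1/2 not
(6,2)@ 2/3 satisfied
(6,3)@ 2/3 satisfied
(6,5)@ 3/3 satisfied
(6,6)@ 2/4 not
(6,7)% 1/3 not
(7,1)% 1/2 not
(7,2)@ 1/3 not
(7,3)% 0/3 not
(7,4)@ 1/2 not
(7,5)@ 3/3 satisfied
(7,6)@ 3/3 satisfied
(7,7)@ 1/2 not
Unsatisfied: (1,4), (2,1), (2,2), (2,5), (2,6), (3,1), (3,2), (3,3), (3,4), (3,6), (3,7), (4,1), (4,5), (5,6), (6,1), (6,6), (6,7), (7,1), (7,2), (7,3), (7,4), (7,7) — 22 in total.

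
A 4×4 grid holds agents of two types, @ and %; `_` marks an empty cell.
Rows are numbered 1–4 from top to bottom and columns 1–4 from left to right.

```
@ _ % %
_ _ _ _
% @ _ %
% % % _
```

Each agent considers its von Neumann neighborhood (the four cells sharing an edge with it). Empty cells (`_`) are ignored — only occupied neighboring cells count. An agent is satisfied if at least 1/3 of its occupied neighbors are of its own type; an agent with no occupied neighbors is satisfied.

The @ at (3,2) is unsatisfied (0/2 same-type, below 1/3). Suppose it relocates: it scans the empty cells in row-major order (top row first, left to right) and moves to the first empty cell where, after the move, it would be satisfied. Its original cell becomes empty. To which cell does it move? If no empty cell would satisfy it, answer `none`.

(1,2)

Vacating (3,2). Empty cells in order:
  (1,2): 1/2 same-type → satisfied — stop here.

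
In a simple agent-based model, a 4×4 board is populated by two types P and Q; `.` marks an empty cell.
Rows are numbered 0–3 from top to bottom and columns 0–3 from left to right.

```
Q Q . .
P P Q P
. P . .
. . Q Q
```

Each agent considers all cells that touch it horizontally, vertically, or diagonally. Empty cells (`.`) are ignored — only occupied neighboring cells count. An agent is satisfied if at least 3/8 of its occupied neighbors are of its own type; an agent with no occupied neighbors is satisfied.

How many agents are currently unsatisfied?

Row 0: (0,0)Q 1/3 ✗ · (0,1)Q 2/4 ✓
Row 1: (1,0)P 2/4 ✓ · (1,1)P 2/5 ✓ · (1,2)Q 1/4 ✗ · (1,3)P 0/1 ✗
Row 2: (2,1)P 2/4 ✓
Row 3: (3,2)Q 1/2 ✓ · (3,3)Q 1/1 ✓
Unsatisfied: (0,0), (1,2), (1,3) — 3 in total.

3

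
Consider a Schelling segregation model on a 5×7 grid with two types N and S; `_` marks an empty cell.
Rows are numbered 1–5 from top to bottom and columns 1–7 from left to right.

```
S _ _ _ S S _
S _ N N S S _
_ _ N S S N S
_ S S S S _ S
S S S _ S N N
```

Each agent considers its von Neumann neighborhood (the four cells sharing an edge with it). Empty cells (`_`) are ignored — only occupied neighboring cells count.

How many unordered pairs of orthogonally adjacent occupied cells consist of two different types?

Scan each occupied cell's neighbors to the right and below so each pair is counted once.
Row 1: S(1,1)–S(2,1)= S(1,5)–S(1,6)= S(1,5)–S(2,5)= S(1,6)–S(2,6)=  → 0/4 unlike.
Row 2: N(2,3)–N(2,4)= N(2,3)–N(3,3)= N(2,4)–S(2,5)≠ N(2,4)–S(3,4)≠ S(2,5)–S(2,6)= S(2,5)–S(3,5)= S(2,6)–N(3,6)≠  → 3/7 unlike.
Row 3: N(3,3)–S(3,4)≠ N(3,3)–S(4,3)≠ S(3,4)–S(3,5)= S(3,4)–S(4,4)= S(3,5)–N(3,6)≠ S(3,5)–S(4,5)= N(3,6)–S(3,7)≠ S(3,7)–S(4,7)=  → 4/8 unlike.
Row 4: S(4,2)–S(4,3)= S(4,2)–S(5,2)= S(4,3)–S(4,4)= S(4,3)–S(5,3)= S(4,4)–S(4,5)= S(4,5)–S(5,5)= S(4,7)–N(5,7)≠  → 1/7 unlike.
Row 5: S(5,1)–S(5,2)= S(5,2)–S(5,3)= S(5,5)–N(5,6)≠ N(5,6)–N(5,7)=  → 1/4 unlike.
Total adjacent occupied pairs: 30; unlike-type pairs: 9.

9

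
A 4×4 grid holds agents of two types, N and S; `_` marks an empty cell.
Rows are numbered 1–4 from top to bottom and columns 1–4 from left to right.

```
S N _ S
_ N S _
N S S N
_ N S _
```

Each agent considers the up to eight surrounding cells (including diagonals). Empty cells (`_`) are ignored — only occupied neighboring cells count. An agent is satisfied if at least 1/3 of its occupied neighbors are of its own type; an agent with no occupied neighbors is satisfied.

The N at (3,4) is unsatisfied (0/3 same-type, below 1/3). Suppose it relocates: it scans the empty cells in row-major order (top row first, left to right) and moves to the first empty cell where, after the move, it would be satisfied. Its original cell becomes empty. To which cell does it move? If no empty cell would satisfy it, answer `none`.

Vacating (3,4). Empty cells in order:
  (1,3): 2/4 same-type → satisfied — stop here.

(1,3)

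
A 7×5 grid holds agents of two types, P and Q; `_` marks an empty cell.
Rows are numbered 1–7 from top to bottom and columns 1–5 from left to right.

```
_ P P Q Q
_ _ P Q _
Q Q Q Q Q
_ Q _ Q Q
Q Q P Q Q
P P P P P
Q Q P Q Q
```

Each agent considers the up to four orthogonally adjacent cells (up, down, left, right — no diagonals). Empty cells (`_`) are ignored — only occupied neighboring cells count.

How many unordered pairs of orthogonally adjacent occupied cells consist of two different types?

15

Scan each occupied cell's neighbors to the right and below so each pair is counted once.
From row 1: 1 unlike of 5 pairs (running 1/5).
From row 2: 2 unlike of 3 pairs (running 3/8).
From row 3: 0 unlike of 7 pairs (running 3/15).
From row 4: 0 unlike of 4 pairs (running 3/19).
From row 5: 6 unlike of 9 pairs (running 9/28).
From row 6: 4 unlike of 9 pairs (running 13/37).
From row 7: 2 unlike of 4 pairs (running 15/41).
Total adjacent occupied pairs: 41; unlike-type pairs: 15.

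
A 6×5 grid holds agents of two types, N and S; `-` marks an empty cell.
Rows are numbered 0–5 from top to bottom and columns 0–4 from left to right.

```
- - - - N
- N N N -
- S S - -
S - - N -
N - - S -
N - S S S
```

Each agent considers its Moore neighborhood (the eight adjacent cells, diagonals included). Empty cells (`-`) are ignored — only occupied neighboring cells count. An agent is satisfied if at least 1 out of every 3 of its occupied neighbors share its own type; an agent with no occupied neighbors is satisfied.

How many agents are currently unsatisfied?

2

Row 0: (0,4)N 1/1 ok
Row 1: (1,1)N 1/3 ok · (1,2)N 2/4 ok · (1,3)N 2/3 ok
Row 2: (2,1)S 2/4 ok · (2,2)S 1/5 unhappy
Row 3: (3,0)S 1/2 ok · (3,3)N 0/2 unhappy
Row 4: (4,0)N 1/2 ok · (4,3)S 3/4 ok
Row 5: (5,0)N 1/1 ok · (5,2)S 2/2 ok · (5,3)S 3/3 ok · (5,4)S 2/2 ok
Unsatisfied: (2,2), (3,3) — 2 in total.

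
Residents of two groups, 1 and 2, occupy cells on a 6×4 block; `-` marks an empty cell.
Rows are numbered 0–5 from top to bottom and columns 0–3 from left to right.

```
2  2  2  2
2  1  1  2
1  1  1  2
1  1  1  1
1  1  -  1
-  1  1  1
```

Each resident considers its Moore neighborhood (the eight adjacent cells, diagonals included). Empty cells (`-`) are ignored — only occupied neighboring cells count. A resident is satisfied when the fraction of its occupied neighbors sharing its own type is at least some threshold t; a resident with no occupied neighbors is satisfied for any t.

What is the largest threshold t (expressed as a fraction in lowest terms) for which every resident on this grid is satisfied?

1/5

(0,0)2 2/3
(0,1)2 3/5
(0,2)2 3/5
(0,3)2 2/3
(1,0)2 2/5
(1,1)1 4/8
(1,2)1 3/8
(1,3)2 3/5
(2,0)1 4/5
(2,1)1 7/8
(2,2)1 6/8
(2,3)2 1/5
(3,0)1 5/5
(3,1)1 7/7
(3,2)1 6/7
(3,3)1 3/4
(4,0)1 4/4
(4,1)1 6/6
(4,3)1 4/4
(5,1)1 3/3
(5,2)1 4/4
(5,3)1 2/2
The smallest same-type fraction is 1/5 at (2,3), which reduces to 1/5. Any threshold above that leaves this resident unsatisfied.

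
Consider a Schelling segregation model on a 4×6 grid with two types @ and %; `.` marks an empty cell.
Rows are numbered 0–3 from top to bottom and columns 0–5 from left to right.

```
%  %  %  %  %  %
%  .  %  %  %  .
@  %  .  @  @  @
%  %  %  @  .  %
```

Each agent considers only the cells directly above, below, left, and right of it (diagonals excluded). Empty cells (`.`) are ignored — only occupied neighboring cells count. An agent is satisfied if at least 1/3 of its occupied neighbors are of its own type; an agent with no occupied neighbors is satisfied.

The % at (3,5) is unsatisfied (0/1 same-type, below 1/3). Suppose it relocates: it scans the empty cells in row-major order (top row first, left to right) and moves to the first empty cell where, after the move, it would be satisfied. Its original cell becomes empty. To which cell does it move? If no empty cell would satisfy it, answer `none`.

(1,1)

Vacating (3,5). Empty cells in order:
  (1,1): 4/4 same-type → satisfied — stop here.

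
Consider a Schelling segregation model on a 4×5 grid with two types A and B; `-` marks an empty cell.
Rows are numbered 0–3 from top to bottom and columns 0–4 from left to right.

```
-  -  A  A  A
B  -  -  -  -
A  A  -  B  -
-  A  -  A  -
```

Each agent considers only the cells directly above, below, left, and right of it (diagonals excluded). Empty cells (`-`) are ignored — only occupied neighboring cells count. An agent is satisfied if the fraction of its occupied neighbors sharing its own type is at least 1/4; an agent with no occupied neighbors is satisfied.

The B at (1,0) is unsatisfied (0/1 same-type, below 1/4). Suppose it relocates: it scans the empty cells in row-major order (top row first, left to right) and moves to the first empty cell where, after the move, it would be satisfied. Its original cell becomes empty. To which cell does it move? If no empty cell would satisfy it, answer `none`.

(0,0)

Vacating (1,0). Empty cells in order:
  (0,0): 0/0 same-type → satisfied — stop here.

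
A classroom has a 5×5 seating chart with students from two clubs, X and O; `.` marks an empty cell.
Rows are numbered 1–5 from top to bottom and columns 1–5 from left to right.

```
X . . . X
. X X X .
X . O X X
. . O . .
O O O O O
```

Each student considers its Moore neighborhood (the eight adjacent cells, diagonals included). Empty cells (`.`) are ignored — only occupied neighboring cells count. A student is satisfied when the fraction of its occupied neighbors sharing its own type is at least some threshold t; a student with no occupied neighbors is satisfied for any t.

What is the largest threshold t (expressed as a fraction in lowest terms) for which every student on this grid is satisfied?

Row 1: (1,1)X 1/1 · (1,5)X 1/1
Row 2: (2,2)X 3/4 · (2,3)X 3/4 · (2,4)X 4/5
Row 3: (3,1)X 1/1 · (3,3)O 1/5 · (3,4)X 3/5 · (3,5)X 2/2
Row 4: (4,3)O 4/5
Row 5: (5,1)O 1/1 · (5,2)O 3/3 · (5,3)O 3/3 · (5,4)O 3/3 · (5,5)O 1/1
The smallest same-type fraction is 1/5 at (3,3), which reduces to 1/5. Any threshold above that leaves this student unsatisfied.

1/5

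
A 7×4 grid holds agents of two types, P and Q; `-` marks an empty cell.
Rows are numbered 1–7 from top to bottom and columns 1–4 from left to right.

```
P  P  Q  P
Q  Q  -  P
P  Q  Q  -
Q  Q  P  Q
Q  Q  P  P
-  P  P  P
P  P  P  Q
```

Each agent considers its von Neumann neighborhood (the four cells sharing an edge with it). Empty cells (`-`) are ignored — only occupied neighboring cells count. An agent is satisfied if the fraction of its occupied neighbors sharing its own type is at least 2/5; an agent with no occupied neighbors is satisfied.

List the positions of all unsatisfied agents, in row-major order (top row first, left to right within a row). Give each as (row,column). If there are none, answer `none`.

(1,2), (1,3), (2,1), (3,1), (4,3), (4,4), (7,4)

Row 1: (1,1)P 1/2 ok · (1,2)P 1/3 unhappy · (1,3)Q 0/2 unhappy · (1,4)P 1/2 ok
Row 2: (2,1)Q 1/3 unhappy · (2,2)Q 2/3 ok · (2,4)P 1/1 ok
Row 3: (3,1)P 0/3 unhappy · (3,2)Q 3/4 ok · (3,3)Q 1/2 ok
Row 4: (4,1)Q 2/3 ok · (4,2)Q 3/4 ok · (4,3)P 1/4 unhappy · (4,4)Q 0/2 unhappy
Row 5: (5,1)Q 2/2 ok · (5,2)Q 2/4 ok · (5,3)P 3/4 ok · (5,4)P 2/3 ok
Row 6: (6,2)P 2/3 ok · (6,3)P 4/4 ok · (6,4)P 2/3 ok
Row 7: (7,1)P 1/1 ok · (7,2)P 3/3 ok · (7,3)P 2/3 ok · (7,4)Q 0/2 unhappy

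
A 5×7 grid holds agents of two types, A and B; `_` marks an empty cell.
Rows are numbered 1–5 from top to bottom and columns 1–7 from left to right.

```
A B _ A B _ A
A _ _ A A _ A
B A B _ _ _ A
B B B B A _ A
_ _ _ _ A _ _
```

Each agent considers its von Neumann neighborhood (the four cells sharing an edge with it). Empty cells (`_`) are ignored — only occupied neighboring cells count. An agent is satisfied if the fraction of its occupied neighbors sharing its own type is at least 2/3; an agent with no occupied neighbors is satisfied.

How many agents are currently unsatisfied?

11

(1,1)A 1/2 not
(1,2)B 0/1 not
(1,4)A 1/2 not
(1,5)B 0/2 not
(1,7)A 1/1 satisfied
(2,1)A 1/2 not
(2,4)A 2/2 satisfied
(2,5)A 1/2 not
(2,7)A 2/2 satisfied
(3,1)B 1/3 not
(3,2)A 0/3 not
(3,3)B 1/2 not
(3,7)A 2/2 satisfied
(4,1)B 2/2 satisfied
(4,2)B 2/3 satisfied
(4,3)B 3/3 satisfied
(4,4)B 1/2 not
(4,5)A 1/2 not
(4,7)A 1/1 satisfied
(5,5)A 1/1 satisfied
Unsatisfied: (1,1), (1,2), (1,4), (1,5), (2,1), (2,5), (3,1), (3,2), (3,3), (4,4), (4,5) — 11 in total.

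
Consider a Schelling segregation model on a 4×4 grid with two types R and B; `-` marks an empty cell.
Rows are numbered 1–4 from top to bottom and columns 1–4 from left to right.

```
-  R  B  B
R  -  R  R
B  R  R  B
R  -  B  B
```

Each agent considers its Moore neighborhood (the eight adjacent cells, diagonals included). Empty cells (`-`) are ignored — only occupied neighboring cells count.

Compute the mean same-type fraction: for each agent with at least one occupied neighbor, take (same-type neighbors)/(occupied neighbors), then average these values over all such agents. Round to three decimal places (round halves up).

(1,2)R 2/3
(1,3)B 1/4
(1,4)B 1/3
(2,1)R 2/3
(2,3)R 4/7
(2,4)R 2/5
(3,1)B 0/3
(3,2)R 4/6
(3,3)R 3/6
(3,4)B 2/5
(4,1)R 1/2
(4,3)B 2/4
(4,4)B 2/3
Sum over 13 agents: 2/3 + 1/4 + 1/3 + 2/3 + 4/7 + 2/5 + 0/3 + 4/6 + 3/6 + 2/5 + 1/2 + 2/4 + 2/3 = 857/140; mean = 857/140 ÷ 13 = 857/1820 = 0.470879… → 0.471.

0.471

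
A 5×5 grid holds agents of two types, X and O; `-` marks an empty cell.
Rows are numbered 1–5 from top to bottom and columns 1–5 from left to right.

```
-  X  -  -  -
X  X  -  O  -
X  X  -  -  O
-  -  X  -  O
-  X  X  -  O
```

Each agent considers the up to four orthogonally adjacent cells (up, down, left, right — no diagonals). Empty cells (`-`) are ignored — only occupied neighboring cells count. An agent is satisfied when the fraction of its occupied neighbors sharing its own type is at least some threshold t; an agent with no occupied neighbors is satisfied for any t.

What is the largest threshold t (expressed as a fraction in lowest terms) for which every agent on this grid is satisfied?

Row 1: (1,2)X 1/1
Row 2: (2,1)X 2/2 · (2,2)X 3/3 · (2,4)O — no occupied neighbors
Row 3: (3,1)X 2/2 · (3,2)X 2/2 · (3,5)O 1/1
Row 4: (4,3)X 1/1 · (4,5)O 2/2
Row 5: (5,2)X 1/1 · (5,3)X 2/2 · (5,5)O 1/1
The smallest same-type fraction is 1/1 at (1,2), which reduces to 1/1. Any threshold above that leaves this agent unsatisfied.

1/1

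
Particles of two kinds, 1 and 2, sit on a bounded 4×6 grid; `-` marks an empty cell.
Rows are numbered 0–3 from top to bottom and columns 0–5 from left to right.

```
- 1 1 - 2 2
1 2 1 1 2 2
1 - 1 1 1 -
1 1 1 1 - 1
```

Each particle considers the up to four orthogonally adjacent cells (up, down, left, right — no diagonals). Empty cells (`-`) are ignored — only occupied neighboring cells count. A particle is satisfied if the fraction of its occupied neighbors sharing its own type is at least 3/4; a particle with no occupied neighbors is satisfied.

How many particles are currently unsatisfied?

Row 0: (0,1)1 1/2 ✗ · (0,2)1 2/2 ✓ · (0,4)2 2/2 ✓ · (0,5)2 2/2 ✓
Row 1: (1,0)1 1/2 ✗ · (1,1)2 0/3 ✗ · (1,2)1 3/4 ✓ · (1,3)1 2/3 ✗ · (1,4)2 2/4 ✗ · (1,5)2 2/2 ✓
Row 2: (2,0)1 2/2 ✓ · (2,2)1 3/3 ✓ · (2,3)1 4/4 ✓ · (2,4)1 1/2 ✗
Row 3: (3,0)1 2/2 ✓ · (3,1)1 2/2 ✓ · (3,2)1 3/3 ✓ · (3,3)1 2/2 ✓ · (3,5)1 0/0 ✓
Unsatisfied: (0,1), (1,0), (1,1), (1,3), (1,4), (2,4) — 6 in total.

6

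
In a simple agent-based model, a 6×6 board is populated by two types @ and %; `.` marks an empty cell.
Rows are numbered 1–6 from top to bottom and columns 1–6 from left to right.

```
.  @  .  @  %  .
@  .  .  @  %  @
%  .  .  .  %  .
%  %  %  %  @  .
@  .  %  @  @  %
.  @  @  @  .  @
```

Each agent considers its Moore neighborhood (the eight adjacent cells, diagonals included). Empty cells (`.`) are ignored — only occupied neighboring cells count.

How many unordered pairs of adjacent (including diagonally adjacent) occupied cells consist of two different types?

23

Scan each occupied cell's neighbors to the right and below (and the two forward diagonals) so each pair is counted once.
From row 1: 4 unlike of 7 pairs (running 4/7).
From row 2: 5 unlike of 6 pairs (running 9/13).
From row 3: 1 unlike of 4 pairs (running 10/17).
From row 4: 7 unlike of 15 pairs (running 17/32).
From row 5: 6 unlike of 12 pairs (running 23/44).
From row 6: 0 unlike of 2 pairs (running 23/46).
Total adjacent occupied pairs: 46; unlike-type pairs: 23.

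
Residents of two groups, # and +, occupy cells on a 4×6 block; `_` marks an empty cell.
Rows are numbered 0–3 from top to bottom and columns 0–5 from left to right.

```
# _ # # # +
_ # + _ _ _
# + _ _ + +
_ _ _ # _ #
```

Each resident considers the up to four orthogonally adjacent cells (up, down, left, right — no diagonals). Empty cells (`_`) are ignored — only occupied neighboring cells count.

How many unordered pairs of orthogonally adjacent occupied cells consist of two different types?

6

Scan each occupied cell's neighbors to the right and below so each pair is counted once.
Row 0: #(0,2)–#(0,3)= #(0,2)–+(1,2)≠ #(0,3)–#(0,4)= #(0,4)–+(0,5)≠  → 2/4 unlike.
Row 1: #(1,1)–+(1,2)≠ #(1,1)–+(2,1)≠  → 2/2 unlike.
Row 2: #(2,0)–+(2,1)≠ +(2,4)–+(2,5)= +(2,5)–#(3,5)≠  → 2/3 unlike.
Total adjacent occupied pairs: 9; unlike-type pairs: 6.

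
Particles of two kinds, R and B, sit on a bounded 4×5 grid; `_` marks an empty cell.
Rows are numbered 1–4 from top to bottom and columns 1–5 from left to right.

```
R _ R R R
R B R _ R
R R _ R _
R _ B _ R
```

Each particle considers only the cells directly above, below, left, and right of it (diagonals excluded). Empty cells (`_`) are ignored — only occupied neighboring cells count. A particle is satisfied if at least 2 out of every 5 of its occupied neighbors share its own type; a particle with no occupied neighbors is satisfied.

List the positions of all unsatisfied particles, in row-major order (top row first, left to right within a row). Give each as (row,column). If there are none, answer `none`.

(2,2)

Row 1: (1,1)R 1/1 satisfied · (1,3)R 2/2 satisfied · (1,4)R 2/2 satisfied · (1,5)R 2/2 satisfied
Row 2: (2,1)R 2/3 satisfied · (2,2)B 0/3 not · (2,3)R 1/2 satisfied · (2,5)R 1/1 satisfied
Row 3: (3,1)R 3/3 satisfied · (3,2)R 1/2 satisfied · (3,4)R 0/0 satisfied
Row 4: (4,1)R 1/1 satisfied · (4,3)B 0/0 satisfied · (4,5)R 0/0 satisfied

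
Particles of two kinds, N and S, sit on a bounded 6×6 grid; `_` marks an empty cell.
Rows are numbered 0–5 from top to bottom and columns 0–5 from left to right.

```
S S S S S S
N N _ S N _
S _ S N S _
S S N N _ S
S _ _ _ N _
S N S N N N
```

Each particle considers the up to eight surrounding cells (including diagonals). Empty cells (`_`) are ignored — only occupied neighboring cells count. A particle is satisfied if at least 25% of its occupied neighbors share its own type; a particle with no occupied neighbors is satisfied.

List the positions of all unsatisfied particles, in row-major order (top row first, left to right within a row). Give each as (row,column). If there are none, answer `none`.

(1,1), (1,4), (5,1), (5,2)

Row 0: (0,0)S 1/3 ok · (0,1)S 2/4 ok · (0,2)S 3/4 ok · (0,3)S 3/4 ok · (0,4)S 3/4 ok · (0,5)S 1/2 ok
Row 1: (1,0)N 1/4 ok · (1,1)N 1/6 unhappy · (1,3)S 5/7 ok · (1,4)N 1/6 unhappy
Row 2: (2,0)S 2/4 ok · (2,2)S 2/6 ok · (2,3)N 3/6 ok · (2,4)S 2/5 ok
Row 3: (3,0)S 3/3 ok · (3,1)S 4/5 ok · (3,2)N 2/4 ok · (3,3)N 3/5 ok · (3,5)S 1/2 ok
Row 4: (4,0)S 3/4 ok · (4,4)N 4/5 ok
Row 5: (5,0)S 1/2 ok · (5,1)N 0/3 unhappy · (5,2)S 0/2 unhappy · (5,3)N 2/3 ok · (5,4)N 3/3 ok · (5,5)N 2/2 ok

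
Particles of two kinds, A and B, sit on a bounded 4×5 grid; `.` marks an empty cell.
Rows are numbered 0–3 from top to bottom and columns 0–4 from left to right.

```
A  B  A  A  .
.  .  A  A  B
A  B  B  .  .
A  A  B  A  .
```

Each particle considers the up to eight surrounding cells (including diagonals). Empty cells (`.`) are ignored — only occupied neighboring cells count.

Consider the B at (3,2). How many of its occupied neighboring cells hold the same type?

2

Occupied neighbors of (3,2): (2,1)=B, (2,2)=B, (3,1)=A, (3,3)=A.
Same type (B): 2 of 4.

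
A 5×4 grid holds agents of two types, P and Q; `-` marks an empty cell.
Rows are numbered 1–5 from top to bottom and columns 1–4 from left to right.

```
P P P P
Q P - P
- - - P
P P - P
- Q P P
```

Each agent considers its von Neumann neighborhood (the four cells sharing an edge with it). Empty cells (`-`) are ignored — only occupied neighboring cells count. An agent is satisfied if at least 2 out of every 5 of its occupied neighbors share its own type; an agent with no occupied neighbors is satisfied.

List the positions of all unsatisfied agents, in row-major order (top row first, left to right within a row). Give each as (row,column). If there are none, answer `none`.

(2,1), (5,2)

(1,1)P 1/2 satisfied
(1,2)P 3/3 satisfied
(1,3)P 2/2 satisfied
(1,4)P 2/2 satisfied
(2,1)Q 0/2 not
(2,2)P 1/2 satisfied
(2,4)P 2/2 satisfied
(3,4)P 2/2 satisfied
(4,1)P 1/1 satisfied
(4,2)P 1/2 satisfied
(4,4)P 2/2 satisfied
(5,2)Q 0/2 not
(5,3)P 1/2 satisfied
(5,4)P 2/2 satisfied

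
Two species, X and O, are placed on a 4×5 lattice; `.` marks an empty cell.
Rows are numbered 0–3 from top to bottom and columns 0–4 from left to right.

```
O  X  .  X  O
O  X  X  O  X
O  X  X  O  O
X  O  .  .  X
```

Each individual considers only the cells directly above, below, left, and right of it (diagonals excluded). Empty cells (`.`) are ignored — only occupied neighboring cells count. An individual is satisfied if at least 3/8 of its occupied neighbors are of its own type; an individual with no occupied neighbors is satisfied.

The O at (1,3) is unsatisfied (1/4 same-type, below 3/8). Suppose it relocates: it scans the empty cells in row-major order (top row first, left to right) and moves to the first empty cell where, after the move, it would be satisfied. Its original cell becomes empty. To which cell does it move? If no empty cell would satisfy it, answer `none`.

(3,2)

Vacating (1,3). Empty cells in order:
  (0,2): 0/3 same-type → still unsatisfied.
  (3,2): 1/2 same-type → satisfied — stop here.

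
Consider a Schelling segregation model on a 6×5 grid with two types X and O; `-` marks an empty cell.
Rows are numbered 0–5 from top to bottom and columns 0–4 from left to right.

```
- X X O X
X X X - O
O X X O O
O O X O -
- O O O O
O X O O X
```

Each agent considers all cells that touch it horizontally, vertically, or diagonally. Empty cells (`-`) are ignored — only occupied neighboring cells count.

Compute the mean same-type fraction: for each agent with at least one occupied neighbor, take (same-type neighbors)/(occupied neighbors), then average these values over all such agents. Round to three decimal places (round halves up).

0.595

(0,1)X 4/4
(0,2)X 3/4
(0,3)O 1/4
(0,4)X 0/2
(1,0)X 3/4
(1,1)X 6/7
(1,2)X 5/7
(1,4)O 3/4
(2,0)O 2/5
(2,1)X 5/8
(2,2)X 4/7
(2,3)O 3/6
(2,4)O 3/3
(3,0)O 3/4
(3,1)O 4/7
(3,2)X 2/8
(3,3)O 5/7
(4,1)O 5/7
(4,2)O 6/8
(4,3)O 5/7
(4,4)O 3/4
(5,0)O 1/2
(5,1)X 0/4
(5,2)O 4/5
(5,3)O 4/5
(5,4)X 0/3
Sum over 26 agents: 4/4 + 3/4 + 1/4 + 0/2 + 3/4 + 6/7 + 5/7 + 3/4 + 2/5 + 5/8 + 4/7 + 3/6 + 3/3 + 3/4 + 4/7 + 2/8 + 5/7 + 5/7 + 6/8 + 5/7 + 3/4 + 1/2 + 0/4 + 4/5 + 4/5 + 0/3 = 867/56; mean = 867/56 ÷ 26 = 867/1456 = 0.595467… → 0.595.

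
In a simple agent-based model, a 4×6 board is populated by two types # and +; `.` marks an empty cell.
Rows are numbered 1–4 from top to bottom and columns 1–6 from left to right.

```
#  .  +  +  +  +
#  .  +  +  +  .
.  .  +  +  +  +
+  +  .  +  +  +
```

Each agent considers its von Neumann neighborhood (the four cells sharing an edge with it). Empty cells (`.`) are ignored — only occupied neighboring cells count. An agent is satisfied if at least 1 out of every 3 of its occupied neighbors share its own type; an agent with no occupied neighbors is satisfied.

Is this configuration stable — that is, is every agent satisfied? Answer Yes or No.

Yes

(1,1)# 1/1 satisfied
(1,3)+ 2/2 satisfied
(1,4)+ 3/3 satisfied
(1,5)+ 3/3 satisfied
(1,6)+ 1/1 satisfied
(2,1)# 1/1 satisfied
(2,3)+ 3/3 satisfied
(2,4)+ 4/4 satisfied
(2,5)+ 3/3 satisfied
(3,3)+ 2/2 satisfied
(3,4)+ 4/4 satisfied
(3,5)+ 4/4 satisfied
(3,6)+ 2/2 satisfied
(4,1)+ 1/1 satisfied
(4,2)+ 1/1 satisfied
(4,4)+ 2/2 satisfied
(4,5)+ 3/3 satisfied
(4,6)+ 2/2 satisfied
All meet the threshold, so the configuration is stable.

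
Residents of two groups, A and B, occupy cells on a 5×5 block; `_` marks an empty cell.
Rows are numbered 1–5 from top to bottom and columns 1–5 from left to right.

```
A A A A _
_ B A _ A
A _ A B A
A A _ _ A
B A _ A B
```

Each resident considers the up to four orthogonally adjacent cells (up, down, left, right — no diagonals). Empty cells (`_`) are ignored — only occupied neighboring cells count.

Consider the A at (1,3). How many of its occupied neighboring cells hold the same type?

Occupied neighbors of (1,3): (2,3)=A, (1,2)=A, (1,4)=A.
Same type (A): 3 of 3.

3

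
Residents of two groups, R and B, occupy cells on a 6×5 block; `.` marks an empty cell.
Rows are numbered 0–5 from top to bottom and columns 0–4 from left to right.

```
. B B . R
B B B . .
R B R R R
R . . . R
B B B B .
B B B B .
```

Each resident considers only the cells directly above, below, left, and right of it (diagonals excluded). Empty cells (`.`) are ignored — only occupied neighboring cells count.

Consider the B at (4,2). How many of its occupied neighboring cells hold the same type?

Occupied neighbors of (4,2): (5,2)=B, (4,1)=B, (4,3)=B.
Same type (B): 3 of 3.

3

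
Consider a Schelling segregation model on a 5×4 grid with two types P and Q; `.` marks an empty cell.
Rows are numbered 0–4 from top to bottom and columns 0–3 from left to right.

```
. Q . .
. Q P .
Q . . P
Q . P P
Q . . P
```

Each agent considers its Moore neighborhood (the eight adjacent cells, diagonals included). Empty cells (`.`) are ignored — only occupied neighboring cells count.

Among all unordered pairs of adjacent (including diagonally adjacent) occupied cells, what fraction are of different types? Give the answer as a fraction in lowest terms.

Scan each occupied cell's neighbors to the right and below (and the two forward diagonals) so each pair is counted once.
Row 0: Q(0,1)–Q(1,1)= Q(0,1)–P(1,2)≠  → 1/2 unlike.
Row 1: Q(1,1)–P(1,2)≠ Q(1,1)–Q(2,0)= P(1,2)–P(2,3)=  → 1/3 unlike.
Row 2: Q(2,0)–Q(3,0)= P(2,3)–P(3,3)= P(2,3)–P(3,2)=  → 0/3 unlike.
Row 3: Q(3,0)–Q(4,0)= P(3,2)–P(3,3)= P(3,2)–P(4,3)= P(3,3)–P(4,3)=  → 0/4 unlike.
Total adjacent occupied pairs: 12; unlike-type pairs: 2.
2/12 reduces to 1/6.

1/6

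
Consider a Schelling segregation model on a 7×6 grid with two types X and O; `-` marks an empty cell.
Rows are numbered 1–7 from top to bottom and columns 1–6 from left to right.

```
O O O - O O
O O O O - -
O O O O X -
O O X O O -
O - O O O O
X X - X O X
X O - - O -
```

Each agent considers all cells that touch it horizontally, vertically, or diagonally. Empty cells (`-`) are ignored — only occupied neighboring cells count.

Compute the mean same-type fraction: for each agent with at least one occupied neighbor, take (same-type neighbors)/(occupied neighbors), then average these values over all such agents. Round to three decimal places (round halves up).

(1,1)O 3/3
(1,2)O 5/5
(1,3)O 4/4
(1,5)O 2/2
(1,6)O 1/1
(2,1)O 5/5
(2,2)O 8/8
(2,3)O 7/7
(2,4)O 5/6
(3,1)O 5/5
(3,2)O 7/8
(3,3)O 7/8
(3,4)O 5/7
(3,5)X 0/4
(4,1)O 4/4
(4,2)O 6/7
(4,3)X 0/7
(4,4)O 6/8
(4,5)O 5/6
(5,1)O 2/4
(5,3)O 3/6
(5,4)O 5/7
(5,5)O 5/7
(5,6)O 3/4
(6,1)X 2/4
(6,2)X 2/5
(6,4)X 0/5
(6,5)O 4/6
(6,6)X 0/4
(7,1)X 2/3
(7,2)O 0/3
(7,5)O 1/3
Sum over 32 agents: 3/3 + 5/5 + 4/4 + 2/2 + 1/1 + 5/5 + 8/8 + 7/7 + 5/6 + 5/5 + 7/8 + 7/8 + 5/7 + 0/4 + 4/4 + 6/7 + 0/7 + 6/8 + 5/6 + 2/4 + 3/6 + 5/7 + 5/7 + 3/4 + 2/4 + 2/5 + 0/5 + 4/6 + 0/4 + 2/3 + 0/3 + 1/3 = 1289/60; mean = 1289/60 ÷ 32 = 1289/1920 = 0.671354… → 0.671.

0.671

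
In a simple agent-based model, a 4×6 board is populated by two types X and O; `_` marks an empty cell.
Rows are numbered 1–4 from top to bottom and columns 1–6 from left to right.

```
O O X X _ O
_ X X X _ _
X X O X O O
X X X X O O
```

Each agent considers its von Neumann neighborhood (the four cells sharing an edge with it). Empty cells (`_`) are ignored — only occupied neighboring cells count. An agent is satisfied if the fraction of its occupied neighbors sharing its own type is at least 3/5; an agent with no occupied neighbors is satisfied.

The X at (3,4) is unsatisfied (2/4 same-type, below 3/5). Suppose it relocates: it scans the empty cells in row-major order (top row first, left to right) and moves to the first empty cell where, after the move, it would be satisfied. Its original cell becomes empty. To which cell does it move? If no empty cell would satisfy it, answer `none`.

Vacating (3,4). Empty cells in order:
  (1,5): 1/2 same-type → still unsatisfied.
  (2,1): 2/3 same-type → satisfied — stop here.

(2,1)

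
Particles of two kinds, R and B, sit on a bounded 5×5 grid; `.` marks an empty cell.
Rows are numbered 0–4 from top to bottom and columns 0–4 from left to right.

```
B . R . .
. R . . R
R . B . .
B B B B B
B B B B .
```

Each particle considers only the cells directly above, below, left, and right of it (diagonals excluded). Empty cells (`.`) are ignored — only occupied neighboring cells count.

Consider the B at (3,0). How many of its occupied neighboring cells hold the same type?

2

Occupied neighbors of (3,0): (2,0)=R, (4,0)=B, (3,1)=B.
Same type (B): 2 of 3.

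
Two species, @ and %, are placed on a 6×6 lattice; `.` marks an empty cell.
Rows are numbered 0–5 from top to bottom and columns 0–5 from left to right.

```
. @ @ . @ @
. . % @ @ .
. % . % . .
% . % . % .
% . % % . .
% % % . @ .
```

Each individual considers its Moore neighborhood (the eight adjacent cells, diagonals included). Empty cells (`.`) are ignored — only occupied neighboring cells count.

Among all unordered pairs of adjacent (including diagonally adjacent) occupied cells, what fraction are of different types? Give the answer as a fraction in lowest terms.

Scan each occupied cell's neighbors to the right and below (and the two forward diagonals) so each pair is counted once.
Row 0: @(0,1)–@(0,2)= @(0,1)–%(1,2)≠ @(0,2)–%(1,2)≠ @(0,2)–@(1,3)= @(0,4)–@(0,5)= @(0,4)–@(1,4)= @(0,4)–@(1,3)= @(0,5)–@(1,4)=  → 2/8 unlike.
Row 1: %(1,2)–@(1,3)≠ %(1,2)–%(2,3)= %(1,2)–%(2,1)= @(1,3)–@(1,4)= @(1,3)–%(2,3)≠ @(1,4)–%(2,3)≠  → 3/6 unlike.
Row 2: %(2,1)–%(3,2)= %(2,1)–%(3,0)= %(2,3)–%(3,4)= %(2,3)–%(3,2)=  → 0/4 unlike.
Row 3: %(3,0)–%(4,0)= %(3,2)–%(4,2)= %(3,2)–%(4,3)= %(3,4)–%(4,3)=  → 0/4 unlike.
Row 4: %(4,0)–%(5,0)= %(4,0)–%(5,1)= %(4,2)–%(4,3)= %(4,2)–%(5,2)= %(4,2)–%(5,1)= %(4,3)–@(5,4)≠ %(4,3)–%(5,2)=  → 1/7 unlike.
Row 5: %(5,0)–%(5,1)= %(5,1)–%(5,2)=  → 0/2 unlike.
Total adjacent occupied pairs: 31; unlike-type pairs: 6.
6/31 is already in lowest terms.

6/31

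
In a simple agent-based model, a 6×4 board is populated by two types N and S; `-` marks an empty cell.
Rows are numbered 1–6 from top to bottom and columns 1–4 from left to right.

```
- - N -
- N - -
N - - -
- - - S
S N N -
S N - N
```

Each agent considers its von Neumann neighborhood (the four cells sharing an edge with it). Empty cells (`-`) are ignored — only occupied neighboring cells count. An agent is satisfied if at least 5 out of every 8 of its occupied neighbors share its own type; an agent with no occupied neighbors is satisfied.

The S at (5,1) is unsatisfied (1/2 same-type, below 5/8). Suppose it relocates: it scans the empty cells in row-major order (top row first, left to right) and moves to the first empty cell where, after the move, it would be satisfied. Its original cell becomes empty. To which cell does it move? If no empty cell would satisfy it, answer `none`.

Vacating (5,1). Empty cells in order:
  (1,1): 0/0 same-type → satisfied — stop here.

(1,1)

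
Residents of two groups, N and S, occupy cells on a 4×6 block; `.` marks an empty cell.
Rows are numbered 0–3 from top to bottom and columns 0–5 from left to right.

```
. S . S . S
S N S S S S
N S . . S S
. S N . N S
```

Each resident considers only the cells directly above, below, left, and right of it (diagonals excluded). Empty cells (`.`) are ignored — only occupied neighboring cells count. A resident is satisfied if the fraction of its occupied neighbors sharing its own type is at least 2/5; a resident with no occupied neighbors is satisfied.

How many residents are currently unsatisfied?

(0,1)S 0/1 not
(0,3)S 1/1 satisfied
(0,5)S 1/1 satisfied
(1,0)S 0/2 not
(1,1)N 0/4 not
(1,2)S 1/2 satisfied
(1,3)S 3/3 satisfied
(1,4)S 3/3 satisfied
(1,5)S 3/3 satisfied
(2,0)N 0/2 not
(2,1)S 1/3 not
(2,4)S 2/3 satisfied
(2,5)S 3/3 satisfied
(3,1)S 1/2 satisfied
(3,2)N 0/1 not
(3,4)N 0/2 not
(3,5)S 1/2 satisfied
Unsatisfied: (0,1), (1,0), (1,1), (2,0), (2,1), (3,2), (3,4) — 7 in total.

7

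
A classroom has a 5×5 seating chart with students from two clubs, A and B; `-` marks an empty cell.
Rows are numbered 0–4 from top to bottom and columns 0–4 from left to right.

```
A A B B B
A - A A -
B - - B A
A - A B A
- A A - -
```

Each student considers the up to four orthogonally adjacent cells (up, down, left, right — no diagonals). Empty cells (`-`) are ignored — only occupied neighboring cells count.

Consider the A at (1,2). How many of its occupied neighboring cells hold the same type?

1

Occupied neighbors of (1,2): (0,2)=B, (1,3)=A.
Same type (A): 1 of 2.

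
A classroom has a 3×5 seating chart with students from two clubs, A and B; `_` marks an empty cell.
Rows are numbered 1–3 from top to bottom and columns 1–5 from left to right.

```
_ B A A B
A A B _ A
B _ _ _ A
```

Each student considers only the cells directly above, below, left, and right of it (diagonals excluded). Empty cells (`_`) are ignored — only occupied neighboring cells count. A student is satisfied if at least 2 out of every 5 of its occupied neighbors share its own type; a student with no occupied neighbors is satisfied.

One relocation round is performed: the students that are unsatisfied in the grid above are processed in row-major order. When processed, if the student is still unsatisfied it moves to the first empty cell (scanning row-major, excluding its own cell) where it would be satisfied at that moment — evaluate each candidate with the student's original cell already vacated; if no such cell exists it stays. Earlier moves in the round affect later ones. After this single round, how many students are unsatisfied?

0

Initially unsatisfied (in order): (1,2), (1,3), (1,5), (2,2), (2,3), (3,1).
  (1,2) → (3,2).
  (1,3): now satisfied by earlier moves; stays.
  (1,5) → (3,3).
  (2,2) → (1,1).
  (2,3): now satisfied by earlier moves; stays.
  (3,1): now satisfied by earlier moves; stays.
Resulting grid:
A _ A A _
A _ B _ A
B B B _ A
All satisfied now.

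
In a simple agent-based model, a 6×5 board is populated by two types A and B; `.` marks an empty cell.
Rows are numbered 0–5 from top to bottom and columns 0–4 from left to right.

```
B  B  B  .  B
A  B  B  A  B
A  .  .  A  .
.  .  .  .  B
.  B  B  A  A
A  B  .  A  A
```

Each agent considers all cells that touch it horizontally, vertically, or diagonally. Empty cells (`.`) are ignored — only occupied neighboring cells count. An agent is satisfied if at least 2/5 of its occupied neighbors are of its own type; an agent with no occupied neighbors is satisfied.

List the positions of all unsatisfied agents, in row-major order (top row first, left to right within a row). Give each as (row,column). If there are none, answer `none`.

(0,0)B 2/3 ✓
(0,1)B 4/5 ✓
(0,2)B 3/4 ✓
(0,4)B 1/2 ✓
(1,0)A 1/4 ✗
(1,1)B 4/6 ✓
(1,2)B 3/5 ✓
(1,3)A 1/5 ✗
(1,4)B 1/3 ✗
(2,0)A 1/2 ✓
(2,3)A 1/4 ✗
(3,4)B 0/3 ✗
(4,1)B 2/3 ✓
(4,2)B 2/4 ✓
(4,3)A 3/5 ✓
(4,4)A 3/4 ✓
(5,0)A 0/2 ✗
(5,1)B 2/3 ✓
(5,3)A 3/4 ✓
(5,4)A 3/3 ✓

(1,0), (1,3), (1,4), (2,3), (3,4), (5,0)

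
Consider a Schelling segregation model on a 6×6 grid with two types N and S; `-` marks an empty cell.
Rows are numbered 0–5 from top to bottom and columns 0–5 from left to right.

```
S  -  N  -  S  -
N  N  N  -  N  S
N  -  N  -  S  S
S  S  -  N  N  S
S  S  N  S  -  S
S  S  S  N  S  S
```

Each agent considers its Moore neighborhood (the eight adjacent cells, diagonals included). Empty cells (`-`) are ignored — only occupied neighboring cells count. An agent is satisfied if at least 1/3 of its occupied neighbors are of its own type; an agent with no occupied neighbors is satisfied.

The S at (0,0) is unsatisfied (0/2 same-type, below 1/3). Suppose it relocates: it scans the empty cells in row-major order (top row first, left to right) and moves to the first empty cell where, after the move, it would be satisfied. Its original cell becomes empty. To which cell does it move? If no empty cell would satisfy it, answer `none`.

(0,5)

Vacating (0,0). Empty cells in order:
  (0,1): 0/4 same-type → still unsatisfied.
  (0,3): 1/4 same-type → still unsatisfied.
  (0,5): 2/3 same-type → satisfied — stop here.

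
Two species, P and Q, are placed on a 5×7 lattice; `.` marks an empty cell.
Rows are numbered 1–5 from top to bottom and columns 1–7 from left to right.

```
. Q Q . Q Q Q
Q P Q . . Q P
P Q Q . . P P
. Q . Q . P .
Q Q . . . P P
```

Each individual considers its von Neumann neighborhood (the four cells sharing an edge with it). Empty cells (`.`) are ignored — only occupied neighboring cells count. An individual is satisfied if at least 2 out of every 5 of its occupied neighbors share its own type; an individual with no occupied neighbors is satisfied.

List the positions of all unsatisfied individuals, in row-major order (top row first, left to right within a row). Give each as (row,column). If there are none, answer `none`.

(2,1), (2,2), (2,6), (2,7), (3,1)

(1,2)Q 1/2 satisfied
(1,3)Q 2/2 satisfied
(1,5)Q 1/1 satisfied
(1,6)Q 3/3 satisfied
(1,7)Q 1/2 satisfied
(2,1)Q 0/2 not
(2,2)P 0/4 not
(2,3)Q 2/3 satisfied
(2,6)Q 1/3 not
(2,7)P 1/3 not
(3,1)P 0/2 not
(3,2)Q 2/4 satisfied
(3,3)Q 2/2 satisfied
(3,6)P 2/3 satisfied
(3,7)P 2/2 satisfied
(4,2)Q 2/2 satisfied
(4,4)Q 0/0 satisfied
(4,6)P 2/2 satisfied
(5,1)Q 1/1 satisfied
(5,2)Q 2/2 satisfied
(5,6)P 2/2 satisfied
(5,7)P 1/1 satisfied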